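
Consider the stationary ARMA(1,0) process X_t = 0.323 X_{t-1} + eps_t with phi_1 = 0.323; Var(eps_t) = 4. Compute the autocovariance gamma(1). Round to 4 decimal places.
\gamma(1) = 1.4425

Multiply the model equation by X_{t-k} and take expectations. With theta_0 = psi_0 = 1 and psi_j the MA(infinity) weights, this gives
  gamma(k) - sum_i phi_i gamma(k-i) = c_k,
  c_k = sigma^2 * sum_{j=k..q} theta_j psi_{j-k}   (c_k = 0 for k > q),
using gamma(-m) = gamma(m).
Pure AR (q = 0): c_0 = sigma^2 = 4, c_k = 0 for k >= 1.
Equations for k = 0 and k = 1 (AR order 1):
  gamma(0) = phi_1 gamma(1) + c_0
  gamma(1) = phi_1 gamma(0) + c_1
Substituting the second into the first: gamma(0) (1 - phi_1^2) = c_0 + phi_1 c_1, so
  gamma(0) = c_0 / (1 - phi_1^2) = 4 / (1 - (0.323)^2) = 4 / 0.895671 = 4.465926.
  gamma(1) = phi_1 gamma(0) = (0.323)(4.465926) = 1.442494.
Therefore gamma(1) = 1.4425 (to 4 decimal places).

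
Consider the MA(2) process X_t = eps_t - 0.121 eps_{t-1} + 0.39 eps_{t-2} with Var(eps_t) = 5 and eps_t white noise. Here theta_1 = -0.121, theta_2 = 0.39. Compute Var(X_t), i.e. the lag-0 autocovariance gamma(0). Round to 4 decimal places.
\gamma(0) = 5.8337

For an MA(q) process X_t = eps_t + sum_i theta_i eps_{t-i} with
Var(eps_t) = sigma^2, the variance is
  gamma(0) = sigma^2 * (1 + sum_i theta_i^2).
  sum_i theta_i^2 = (-0.121)^2 + (0.39)^2 = 0.014641 + 0.1521 = 0.166741.
  gamma(0) = 5 * (1 + 0.166741) = 5 * 1.166741 = 5.833705, which rounds to 5.8337.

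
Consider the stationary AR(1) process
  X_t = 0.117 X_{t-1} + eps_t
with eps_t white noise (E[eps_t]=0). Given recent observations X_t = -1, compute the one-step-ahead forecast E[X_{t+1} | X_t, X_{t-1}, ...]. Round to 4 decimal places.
E[X_{t+1} \mid \mathcal F_t] = -0.1170

For an AR(p) model X_t = c + sum_i phi_i X_{t-i} + eps_t, the
one-step-ahead conditional mean is
  E[X_{t+1} | X_t, ...] = c + sum_i phi_i X_{t+1-i}.
Substitute known values:
  E[X_{t+1} | ...] = (0.117) * (-1)
                   = -0.1170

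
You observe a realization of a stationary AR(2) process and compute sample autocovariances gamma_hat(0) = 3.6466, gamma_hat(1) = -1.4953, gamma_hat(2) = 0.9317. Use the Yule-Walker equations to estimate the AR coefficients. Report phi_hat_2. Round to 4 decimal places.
\hat\phi_{2} = 0.1050

The Yule-Walker equations for an AR(p) process read, in matrix form,
  Gamma_p phi = r_p,   with   (Gamma_p)_{ij} = gamma(|i - j|),
                       (r_p)_i = gamma(i),   i,j = 1..p.
Substitute the sample gammas (Toeplitz matrix and right-hand side of size 2):
  Gamma_p = [[3.6466, -1.4953], [-1.4953, 3.6466]]
  r_p     = [-1.4953, 0.9317]
Written out:
  3.6466 phi_1 - 1.4953 phi_2 = -1.4953
  -1.4953 phi_1 + 3.6466 phi_2 = 0.9317
Solve by Cramer's rule:
  det = gamma(0)^2 - gamma(1)^2 = (3.6466)^2 - (-1.4953)^2 = 13.29769156 - 2.23592209 = 11.06176947
  phi_hat_1 = [gamma(1) gamma(0) - gamma(1) gamma(2)] / det = [(-1.4953)(3.6466) - (-1.4953)(0.9317)] / 11.06176947 = -4.05958997 / 11.06176947 = -0.367
  phi_hat_2 = [gamma(0) gamma(2) - gamma(1)^2] / det = [(3.6466)(0.9317) - (-1.4953)^2] / 11.06176947 = 1.16161513 / 11.06176947 = 0.105
So phi_hat = [-0.3670, 0.1050].
Therefore phi_hat_2 = 0.1050.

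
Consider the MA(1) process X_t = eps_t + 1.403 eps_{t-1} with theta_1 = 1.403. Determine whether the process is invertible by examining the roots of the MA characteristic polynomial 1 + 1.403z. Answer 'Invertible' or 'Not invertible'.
\text{Not invertible}

The MA(q) characteristic polynomial is P(z) = 1 + 1.403z.
Invertibility requires all roots to lie outside the unit circle, i.e. |z| > 1 for every root.
This is linear in z: 1 + (1.403) z = 0  =>  z = -1/(1.403) = -0.712758,  |z| = 0.712758.
Moduli of all roots: 0.7128.
All moduli strictly greater than 1? No.
Verdict: Not invertible.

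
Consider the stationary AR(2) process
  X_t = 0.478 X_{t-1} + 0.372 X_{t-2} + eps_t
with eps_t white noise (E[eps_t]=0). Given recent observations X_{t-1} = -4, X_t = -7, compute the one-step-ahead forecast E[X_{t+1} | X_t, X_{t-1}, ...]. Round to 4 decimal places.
E[X_{t+1} \mid \mathcal F_t] = -4.8340

For an AR(p) model X_t = c + sum_i phi_i X_{t-i} + eps_t, the
one-step-ahead conditional mean is
  E[X_{t+1} | X_t, ...] = c + sum_i phi_i X_{t+1-i}.
Substitute known values:
  E[X_{t+1} | ...] = (0.478) * (-7) + (0.372) * (-4)
                   = -4.8340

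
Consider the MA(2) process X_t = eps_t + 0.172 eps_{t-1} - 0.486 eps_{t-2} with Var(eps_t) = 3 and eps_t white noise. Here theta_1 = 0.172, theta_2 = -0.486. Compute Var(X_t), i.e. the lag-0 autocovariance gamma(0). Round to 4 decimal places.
\gamma(0) = 3.7973

For an MA(q) process X_t = eps_t + sum_i theta_i eps_{t-i} with
Var(eps_t) = sigma^2, the variance is
  gamma(0) = sigma^2 * (1 + sum_i theta_i^2).
  sum_i theta_i^2 = (0.172)^2 + (-0.486)^2 = 0.029584 + 0.236196 = 0.26578.
  gamma(0) = 3 * (1 + 0.26578) = 3 * 1.26578 = 3.79734, which rounds to 3.7973.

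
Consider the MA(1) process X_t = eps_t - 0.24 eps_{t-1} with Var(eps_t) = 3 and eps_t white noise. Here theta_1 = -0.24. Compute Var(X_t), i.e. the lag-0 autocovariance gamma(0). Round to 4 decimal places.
\gamma(0) = 3.1728

For an MA(q) process X_t = eps_t + sum_i theta_i eps_{t-i} with
Var(eps_t) = sigma^2, the variance is
  gamma(0) = sigma^2 * (1 + sum_i theta_i^2).
  sum_i theta_i^2 = (-0.24)^2 = 0.0576.
  gamma(0) = 3 * (1 + 0.0576) = 3 * 1.0576 = 3.1728.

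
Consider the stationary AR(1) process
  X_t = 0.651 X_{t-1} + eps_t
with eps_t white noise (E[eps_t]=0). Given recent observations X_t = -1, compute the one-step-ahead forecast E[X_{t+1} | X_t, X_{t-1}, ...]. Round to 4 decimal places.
E[X_{t+1} \mid \mathcal F_t] = -0.6510

For an AR(p) model X_t = c + sum_i phi_i X_{t-i} + eps_t, the
one-step-ahead conditional mean is
  E[X_{t+1} | X_t, ...] = c + sum_i phi_i X_{t+1-i}.
Substitute known values:
  E[X_{t+1} | ...] = (0.651) * (-1)
                   = -0.6510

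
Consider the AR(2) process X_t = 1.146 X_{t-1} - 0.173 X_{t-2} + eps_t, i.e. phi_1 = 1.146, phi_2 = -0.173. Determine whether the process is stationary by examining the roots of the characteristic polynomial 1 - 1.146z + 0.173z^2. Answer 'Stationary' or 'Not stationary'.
\text{Stationary}

The AR(p) characteristic polynomial is P(z) = 1 - 1.146z + 0.173z^2.
Stationarity requires all roots to lie outside the unit circle, i.e. |z| > 1 for every root.
Set 1 + (-1.146) z + (0.173) z^2 = 0, i.e. a z^2 + b z + c = 0 with a = 0.173, b = -1.146, c = 1.
Discriminant D = b^2 - 4ac = (-1.146)^2 - 4*(0.173)*1 = 1.313316 - (0.692) = 0.621316.
D >= 0, so the roots are real: z = (-b +/- sqrt(D)) / (2a) = (1.146 +/- 0.788236) / (0.346).
  z_1 = (1.146 + 0.788236) / (0.346) = 5.5903,   |z_1| = 5.5903.
  z_2 = (1.146 - 0.788236) / (0.346) = 1.034,   |z_2| = 1.034.
Moduli of all roots: 5.5903, 1.0340.
All moduli strictly greater than 1? Yes.
Verdict: Stationary.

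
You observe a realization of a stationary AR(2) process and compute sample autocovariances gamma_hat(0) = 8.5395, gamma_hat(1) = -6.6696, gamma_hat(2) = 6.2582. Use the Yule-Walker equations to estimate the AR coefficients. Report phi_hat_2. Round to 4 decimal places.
\hat\phi_{2} = 0.3150

The Yule-Walker equations for an AR(p) process read, in matrix form,
  Gamma_p phi = r_p,   with   (Gamma_p)_{ij} = gamma(|i - j|),
                       (r_p)_i = gamma(i),   i,j = 1..p.
Substitute the sample gammas (Toeplitz matrix and right-hand side of size 2):
  Gamma_p = [[8.5395, -6.6696], [-6.6696, 8.5395]]
  r_p     = [-6.6696, 6.2582]
Written out:
  8.5395 phi_1 - 6.6696 phi_2 = -6.6696
  -6.6696 phi_1 + 8.5395 phi_2 = 6.2582
Solve by Cramer's rule:
  det = gamma(0)^2 - gamma(1)^2 = (8.5395)^2 - (-6.6696)^2 = 72.92306025 - 44.48356416 = 28.43949609
  phi_hat_1 = [gamma(1) gamma(0) - gamma(1) gamma(2)] / det = [(-6.6696)(8.5395) - (-6.6696)(6.2582)] / 28.43949609 = -15.21535848 / 28.43949609 = -0.535
  phi_hat_2 = [gamma(0) gamma(2) - gamma(1)^2] / det = [(8.5395)(6.2582) - (-6.6696)^2] / 28.43949609 = 8.95833474 / 28.43949609 = 0.315
So phi_hat = [-0.5350, 0.3150].
Therefore phi_hat_2 = 0.3150.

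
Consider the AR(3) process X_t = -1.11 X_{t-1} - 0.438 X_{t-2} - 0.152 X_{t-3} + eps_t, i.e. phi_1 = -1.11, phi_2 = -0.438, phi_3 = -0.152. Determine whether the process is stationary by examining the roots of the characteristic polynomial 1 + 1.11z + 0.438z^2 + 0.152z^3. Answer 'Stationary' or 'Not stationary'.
\text{Stationary}

The AR(p) characteristic polynomial is P(z) = 1 + 1.11z + 0.438z^2 + 0.152z^3.
Stationarity requires all roots to lie outside the unit circle, i.e. |z| > 1 for every root.
Degree 3: look for a simple real root z0 first, then factor out (1 - z/z0) and solve the remaining quadratic.
Testing z0 = -1.25: P(-1.25) = 1 + (1.11)(-1.25) + (0.438)(-1.25)^2 + (0.152)(-1.25)^3
  = 1 + (-1.3875) + (0.684375) + (-0.296875) = 0.  So z_0 = -1.25 is a root, |z_0| = 1.25.
Divide out the factor (1 + 0.8 z) = (1 - z/z0) (since 1/z0 = -0.8):
  P(z) = (1 + 0.8 z)(1 + (0.31) z + (0.19) z^2)
  [check: z-coef 0.31 - (-0.8) = 1.11; z^2-coef 0.19 - (-0.8)(0.31) = 0.438; z^3-coef -(-0.8)(0.19) = 0.152.]
Remaining roots from the quadratic factor 1 + (0.31) z + (0.19) z^2:
  Set 1 + (0.31) z + (0.19) z^2 = 0, i.e. a z^2 + b z + c = 0 with a = 0.19, b = 0.31, c = 1.
  Discriminant D = b^2 - 4ac = (0.31)^2 - 4*(0.19)*1 = 0.0961 - (0.76) = -0.6639.
  D < 0, so the roots are the complex-conjugate pair z = (-b +/- i sqrt(-D)) / (2a) = -0.8158 +/- 2.1442i.
  For a conjugate pair |z|^2 = z * conj(z) = (product of roots) = c/a = 1/(0.19) = 5.263158, so |z| = sqrt(5.263158) = 2.2942 for both roots.
Moduli of all roots: 1.2500, 2.2942, 2.2942.
All moduli strictly greater than 1? Yes.
Verdict: Stationary.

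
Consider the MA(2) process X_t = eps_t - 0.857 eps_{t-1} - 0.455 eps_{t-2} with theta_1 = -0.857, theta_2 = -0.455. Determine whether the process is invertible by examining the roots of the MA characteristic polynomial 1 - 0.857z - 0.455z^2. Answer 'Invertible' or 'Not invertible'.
\text{Not invertible}

The MA(q) characteristic polynomial is P(z) = 1 - 0.857z - 0.455z^2.
Invertibility requires all roots to lie outside the unit circle, i.e. |z| > 1 for every root.
Set 1 + (-0.857) z + (-0.455) z^2 = 0, i.e. a z^2 + b z + c = 0 with a = -0.455, b = -0.857, c = 1.
Discriminant D = b^2 - 4ac = (-0.857)^2 - 4*(-0.455)*1 = 0.734449 - (-1.82) = 2.554449.
D >= 0, so the roots are real: z = (-b +/- sqrt(D)) / (2a) = (0.857 +/- 1.598264) / (-0.91).
  z_1 = (0.857 + 1.598264) / (-0.91) = -2.6981,   |z_1| = 2.6981.
  z_2 = (0.857 - 1.598264) / (-0.91) = 0.8146,   |z_2| = 0.8146.
Moduli of all roots: 2.6981, 0.8146.
All moduli strictly greater than 1? No.
Verdict: Not invertible.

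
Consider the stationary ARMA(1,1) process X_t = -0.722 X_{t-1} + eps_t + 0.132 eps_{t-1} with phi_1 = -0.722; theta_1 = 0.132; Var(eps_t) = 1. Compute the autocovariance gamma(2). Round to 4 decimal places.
\gamma(2) = 0.8050

Multiply the model equation by X_{t-k} and take expectations. With theta_0 = psi_0 = 1 and psi_j the MA(infinity) weights, this gives
  gamma(k) - sum_i phi_i gamma(k-i) = c_k,
  c_k = sigma^2 * sum_{j=k..q} theta_j psi_{j-k}   (c_k = 0 for k > q),
using gamma(-m) = gamma(m).
psi-weights needed (psi_j = theta_j + sum_i phi_i psi_{j-i}):
  psi_1 = theta_1 + phi_1 = 0.132 + (-0.722) = -0.59
Right-hand sides:
  c_0 = sigma^2 (1 + theta_1 psi_1) = 1 * (1 + (0.132)(-0.59)) = 1 * 0.92212 = 0.92212
  c_1 = sigma^2 theta_1 = 1 * (0.132) = 0.132
  c_2 = 0
Equations for k = 0 and k = 1 (AR order 1):
  gamma(0) = phi_1 gamma(1) + c_0
  gamma(1) = phi_1 gamma(0) + c_1
Substituting the second into the first: gamma(0) (1 - phi_1^2) = c_0 + phi_1 c_1, so
  gamma(0) = (c_0 + phi_1 c_1) / (1 - phi_1^2) = (0.92212 + (-0.722)(0.132)) / (1 - (-0.722)^2) = 0.826816 / 0.478716 = 1.727153.
  gamma(1) = phi_1 gamma(0) + c_1 = (-0.722)(1.727153) + (0.132) = -1.115005.
For k = 2 (> q): gamma(2) = phi_1 gamma(1) = (-0.722)(-1.115005) = 0.805033.
Therefore gamma(2) = 0.8050 (to 4 decimal places).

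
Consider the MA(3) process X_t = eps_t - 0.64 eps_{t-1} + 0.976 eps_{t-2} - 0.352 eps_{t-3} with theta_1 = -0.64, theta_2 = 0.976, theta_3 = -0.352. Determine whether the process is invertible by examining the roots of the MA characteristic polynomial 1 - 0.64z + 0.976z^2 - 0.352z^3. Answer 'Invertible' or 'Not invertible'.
\text{Invertible}

The MA(q) characteristic polynomial is P(z) = 1 - 0.64z + 0.976z^2 - 0.352z^3.
Invertibility requires all roots to lie outside the unit circle, i.e. |z| > 1 for every root.
Degree 3: look for a simple real root z0 first, then factor out (1 - z/z0) and solve the remaining quadratic.
Testing z0 = 2.5: P(2.5) = 1 + (-0.64)(2.5) + (0.976)(2.5)^2 + (-0.352)(2.5)^3
  = 1 + (-1.6) + (6.1) + (-5.5) = 0.  So z_0 = 2.5 is a root, |z_0| = 2.5.
Divide out the factor (1 - 0.4 z) = (1 - z/z0) (since 1/z0 = 0.4):
  P(z) = (1 - 0.4 z)(1 + (-0.24) z + (0.88) z^2)
  [check: z-coef -0.24 - (0.4) = -0.64; z^2-coef 0.88 - (0.4)(-0.24) = 0.976; z^3-coef -(0.4)(0.88) = -0.352.]
Remaining roots from the quadratic factor 1 + (-0.24) z + (0.88) z^2:
  Set 1 + (-0.24) z + (0.88) z^2 = 0, i.e. a z^2 + b z + c = 0 with a = 0.88, b = -0.24, c = 1.
  Discriminant D = b^2 - 4ac = (-0.24)^2 - 4*(0.88)*1 = 0.0576 - (3.52) = -3.4624.
  D < 0, so the roots are the complex-conjugate pair z = (-b +/- i sqrt(-D)) / (2a) = 0.1364 +/- 1.0572i.
  For a conjugate pair |z|^2 = z * conj(z) = (product of roots) = c/a = 1/(0.88) = 1.136364, so |z| = sqrt(1.136364) = 1.066 for both roots.
Moduli of all roots: 2.5000, 1.0660, 1.0660.
All moduli strictly greater than 1? Yes.
Verdict: Invertible.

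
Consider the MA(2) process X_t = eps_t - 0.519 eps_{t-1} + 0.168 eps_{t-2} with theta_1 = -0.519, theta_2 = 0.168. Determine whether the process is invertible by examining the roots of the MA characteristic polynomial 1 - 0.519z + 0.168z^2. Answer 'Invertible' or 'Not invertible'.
\text{Invertible}

The MA(q) characteristic polynomial is P(z) = 1 - 0.519z + 0.168z^2.
Invertibility requires all roots to lie outside the unit circle, i.e. |z| > 1 for every root.
Set 1 + (-0.519) z + (0.168) z^2 = 0, i.e. a z^2 + b z + c = 0 with a = 0.168, b = -0.519, c = 1.
Discriminant D = b^2 - 4ac = (-0.519)^2 - 4*(0.168)*1 = 0.269361 - (0.672) = -0.402639.
D < 0, so the roots are the complex-conjugate pair z = (-b +/- i sqrt(-D)) / (2a) = 1.5446 +/- 1.8885i.
For a conjugate pair |z|^2 = z * conj(z) = (product of roots) = c/a = 1/(0.168) = 5.952381, so |z| = sqrt(5.952381) = 2.4398 for both roots.
Moduli of all roots: 2.4398, 2.4398.
All moduli strictly greater than 1? Yes.
Verdict: Invertible.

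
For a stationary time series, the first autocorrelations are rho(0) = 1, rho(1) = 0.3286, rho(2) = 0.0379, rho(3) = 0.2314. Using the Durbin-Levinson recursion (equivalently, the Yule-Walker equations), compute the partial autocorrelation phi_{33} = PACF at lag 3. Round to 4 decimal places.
\phi_{33} = 0.2750

The PACF at lag k is phi_{kk}, the last component of the solution
to the Yule-Walker system G_k phi = r_k where
  (G_k)_{ij} = rho(|i - j|), (r_k)_i = rho(i), i,j = 1..k.
Equivalently, Durbin-Levinson gives phi_{kk} iteratively:
  phi_{11} = rho(1)
  phi_{kk} = [rho(k) - sum_{j=1..k-1} phi_{k-1,j} rho(k-j)]
            / [1 - sum_{j=1..k-1} phi_{k-1,j} rho(j)],
  phi_{k,j} = phi_{k-1,j} - phi_{kk} phi_{k-1,k-j},  j = 1..k-1.
Step k = 1:
  phi_11 = rho(1) = 0.3286.
Step k = 2:
  phi_22 = [rho(2) - phi_11 rho(1)] / [1 - phi_11 rho(1)] = [0.0379 - (0.3286)(0.3286)] / [1 - (0.3286)(0.3286)]
         = -0.07007796 / 0.89202204 = -0.078561.
  Update: phi_21 = phi_11 - phi_22 phi_11 = 0.3286 - (-0.078561)(0.3286) = 0.354415.
Step k = 3:
  phi_33 = [rho(3) - phi_21 rho(2) - phi_22 rho(1)] / [1 - phi_21 rho(1) - phi_22 rho(2)]
    numerator   = 0.2314 - (0.354415)(0.0379) - (-0.078561)(0.3286) = 0.24378275
    denominator = 1 - (0.354415)(0.3286) - (-0.078561)(0.0379) = 0.88651666
  phi_33 = 0.24378275 / 0.88651666 = 0.275.
Therefore phi_{33} = 0.2750.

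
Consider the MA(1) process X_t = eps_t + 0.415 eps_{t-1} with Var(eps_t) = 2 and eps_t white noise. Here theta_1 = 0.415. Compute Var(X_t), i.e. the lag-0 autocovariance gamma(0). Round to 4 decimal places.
\gamma(0) = 2.3445

For an MA(q) process X_t = eps_t + sum_i theta_i eps_{t-i} with
Var(eps_t) = sigma^2, the variance is
  gamma(0) = sigma^2 * (1 + sum_i theta_i^2).
  sum_i theta_i^2 = (0.415)^2 = 0.172225.
  gamma(0) = 2 * (1 + 0.172225) = 2 * 1.172225 = 2.34445, which rounds to 2.3445.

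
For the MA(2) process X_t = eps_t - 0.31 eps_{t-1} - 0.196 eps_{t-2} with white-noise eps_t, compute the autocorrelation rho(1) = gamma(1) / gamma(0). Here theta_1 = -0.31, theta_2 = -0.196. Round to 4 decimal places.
\rho(1) = -0.2197

For an MA(q) process with theta_0 = 1, the autocovariance is
  gamma(k) = sigma^2 * sum_{i=0..q-k} theta_i * theta_{i+k},
and rho(k) = gamma(k) / gamma(0). Sigma^2 cancels.
  numerator   = (1)*(-0.31) + (-0.31)*(-0.196) = -0.24924.
  denominator = (1)^2 + (-0.31)^2 + (-0.196)^2 = 1.134516.
  rho(1) = -0.24924 / 1.134516 = -0.2197.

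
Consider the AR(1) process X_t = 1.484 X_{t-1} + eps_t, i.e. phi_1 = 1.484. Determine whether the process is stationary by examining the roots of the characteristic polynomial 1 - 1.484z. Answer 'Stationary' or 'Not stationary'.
\text{Not stationary}

The AR(p) characteristic polynomial is P(z) = 1 - 1.484z.
Stationarity requires all roots to lie outside the unit circle, i.e. |z| > 1 for every root.
This is linear in z: 1 + (-1.484) z = 0  =>  z = -1/(-1.484) = 0.673854,  |z| = 0.673854.
Moduli of all roots: 0.6739.
All moduli strictly greater than 1? No.
Verdict: Not stationary.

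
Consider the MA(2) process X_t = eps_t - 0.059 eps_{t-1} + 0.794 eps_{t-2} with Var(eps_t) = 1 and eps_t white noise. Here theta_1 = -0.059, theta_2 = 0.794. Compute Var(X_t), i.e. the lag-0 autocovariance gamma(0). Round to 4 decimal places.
\gamma(0) = 1.6339

For an MA(q) process X_t = eps_t + sum_i theta_i eps_{t-i} with
Var(eps_t) = sigma^2, the variance is
  gamma(0) = sigma^2 * (1 + sum_i theta_i^2).
  sum_i theta_i^2 = (-0.059)^2 + (0.794)^2 = 0.003481 + 0.630436 = 0.633917.
  gamma(0) = 1 * (1 + 0.633917) = 1 * 1.633917 = 1.633917, which rounds to 1.6339.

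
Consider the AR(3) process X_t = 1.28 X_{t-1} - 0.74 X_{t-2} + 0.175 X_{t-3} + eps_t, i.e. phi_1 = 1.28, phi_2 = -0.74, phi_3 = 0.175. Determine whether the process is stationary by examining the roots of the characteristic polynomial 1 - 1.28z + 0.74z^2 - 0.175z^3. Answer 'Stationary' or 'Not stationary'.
\text{Stationary}

The AR(p) characteristic polynomial is P(z) = 1 - 1.28z + 0.74z^2 - 0.175z^3.
Stationarity requires all roots to lie outside the unit circle, i.e. |z| > 1 for every root.
Degree 3: look for a simple real root z0 first, then factor out (1 - z/z0) and solve the remaining quadratic.
Testing z0 = 2: P(2) = 1 + (-1.28)(2) + (0.74)(2)^2 + (-0.175)(2)^3
  = 1 + (-2.56) + (2.96) + (-1.4) = 0.  So z_0 = 2 is a root, |z_0| = 2.
Divide out the factor (1 - 0.5 z) = (1 - z/z0) (since 1/z0 = 0.5):
  P(z) = (1 - 0.5 z)(1 + (-0.78) z + (0.35) z^2)
  [check: z-coef -0.78 - (0.5) = -1.28; z^2-coef 0.35 - (0.5)(-0.78) = 0.74; z^3-coef -(0.5)(0.35) = -0.175.]
Remaining roots from the quadratic factor 1 + (-0.78) z + (0.35) z^2:
  Set 1 + (-0.78) z + (0.35) z^2 = 0, i.e. a z^2 + b z + c = 0 with a = 0.35, b = -0.78, c = 1.
  Discriminant D = b^2 - 4ac = (-0.78)^2 - 4*(0.35)*1 = 0.6084 - (1.4) = -0.7916.
  D < 0, so the roots are the complex-conjugate pair z = (-b +/- i sqrt(-D)) / (2a) = 1.1143 +/- 1.271i.
  For a conjugate pair |z|^2 = z * conj(z) = (product of roots) = c/a = 1/(0.35) = 2.857143, so |z| = sqrt(2.857143) = 1.6903 for both roots.
Moduli of all roots: 2.0000, 1.6903, 1.6903.
All moduli strictly greater than 1? Yes.
Verdict: Stationary.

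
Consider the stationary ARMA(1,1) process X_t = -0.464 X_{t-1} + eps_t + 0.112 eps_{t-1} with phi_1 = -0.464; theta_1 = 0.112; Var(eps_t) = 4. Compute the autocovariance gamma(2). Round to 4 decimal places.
\gamma(2) = 0.7893

Multiply the model equation by X_{t-k} and take expectations. With theta_0 = psi_0 = 1 and psi_j the MA(infinity) weights, this gives
  gamma(k) - sum_i phi_i gamma(k-i) = c_k,
  c_k = sigma^2 * sum_{j=k..q} theta_j psi_{j-k}   (c_k = 0 for k > q),
using gamma(-m) = gamma(m).
psi-weights needed (psi_j = theta_j + sum_i phi_i psi_{j-i}):
  psi_1 = theta_1 + phi_1 = 0.112 + (-0.464) = -0.352
Right-hand sides:
  c_0 = sigma^2 (1 + theta_1 psi_1) = 4 * (1 + (0.112)(-0.352)) = 4 * 0.960576 = 3.842304
  c_1 = sigma^2 theta_1 = 4 * (0.112) = 0.448
  c_2 = 0
Equations for k = 0 and k = 1 (AR order 1):
  gamma(0) = phi_1 gamma(1) + c_0
  gamma(1) = phi_1 gamma(0) + c_1
Substituting the second into the first: gamma(0) (1 - phi_1^2) = c_0 + phi_1 c_1, so
  gamma(0) = (c_0 + phi_1 c_1) / (1 - phi_1^2) = (3.842304 + (-0.464)(0.448)) / (1 - (-0.464)^2) = 3.634432 / 0.784704 = 4.631596.
  gamma(1) = phi_1 gamma(0) + c_1 = (-0.464)(4.631596) + (0.448) = -1.701061.
For k = 2 (> q): gamma(2) = phi_1 gamma(1) = (-0.464)(-1.701061) = 0.789292.
Therefore gamma(2) = 0.7893 (to 4 decimal places).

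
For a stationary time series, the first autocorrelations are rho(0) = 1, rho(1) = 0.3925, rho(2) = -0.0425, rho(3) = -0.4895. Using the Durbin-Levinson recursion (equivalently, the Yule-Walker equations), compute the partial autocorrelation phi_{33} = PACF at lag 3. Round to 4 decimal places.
\phi_{33} = -0.4720

The PACF at lag k is phi_{kk}, the last component of the solution
to the Yule-Walker system G_k phi = r_k where
  (G_k)_{ij} = rho(|i - j|), (r_k)_i = rho(i), i,j = 1..k.
Equivalently, Durbin-Levinson gives phi_{kk} iteratively:
  phi_{11} = rho(1)
  phi_{kk} = [rho(k) - sum_{j=1..k-1} phi_{k-1,j} rho(k-j)]
            / [1 - sum_{j=1..k-1} phi_{k-1,j} rho(j)],
  phi_{k,j} = phi_{k-1,j} - phi_{kk} phi_{k-1,k-j},  j = 1..k-1.
Step k = 1:
  phi_11 = rho(1) = 0.3925.
Step k = 2:
  phi_22 = [rho(2) - phi_11 rho(1)] / [1 - phi_11 rho(1)] = [-0.0425 - (0.3925)(0.3925)] / [1 - (0.3925)(0.3925)]
         = -0.19655625 / 0.84594375 = -0.232351.
  Update: phi_21 = phi_11 - phi_22 phi_11 = 0.3925 - (-0.232351)(0.3925) = 0.483698.
Step k = 3:
  phi_33 = [rho(3) - phi_21 rho(2) - phi_22 rho(1)] / [1 - phi_21 rho(1) - phi_22 rho(2)]
    numerator   = -0.4895 - (0.483698)(-0.0425) - (-0.232351)(0.3925) = -0.3777449
    denominator = 1 - (0.483698)(0.3925) - (-0.232351)(-0.0425) = 0.80027362
  phi_33 = -0.3777449 / 0.80027362 = -0.472.
Therefore phi_{33} = -0.4720.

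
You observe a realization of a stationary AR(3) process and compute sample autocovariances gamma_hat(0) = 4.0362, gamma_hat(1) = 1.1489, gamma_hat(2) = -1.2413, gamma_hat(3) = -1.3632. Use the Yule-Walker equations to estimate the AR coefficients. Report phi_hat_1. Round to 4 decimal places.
\hat\phi_{1} = 0.3530

The Yule-Walker equations for an AR(p) process read, in matrix form,
  Gamma_p phi = r_p,   with   (Gamma_p)_{ij} = gamma(|i - j|),
                       (r_p)_i = gamma(i),   i,j = 1..p.
Substitute the sample gammas (Toeplitz matrix and right-hand side of size 3):
  Gamma_p = [[4.0362, 1.1489, -1.2413], [1.1489, 4.0362, 1.1489], [-1.2413, 1.1489, 4.0362]]
  r_p     = [1.1489, -1.2413, -1.3632]
Written out (R1..R3):
  (R1) 4.0362 phi_1 + 1.1489 phi_2 - 1.2413 phi_3 = 1.1489
  (R2) 1.1489 phi_1 + 4.0362 phi_2 + 1.1489 phi_3 = -1.2413
  (R3) -1.2413 phi_1 + 1.1489 phi_2 + 4.0362 phi_3 = -1.3632
Gaussian elimination:
  R2 <- R2 - (1.1489/4.0362) R1 = R2 - (0.284649) R1:  3.709167 phi_2 + 1.502235 phi_3 = -1.568333
  R3 <- R3 - (-1.2413/4.0362) R1 = R3 - (-0.307542) R1:  1.502235 phi_2 + 3.654448 phi_3 = -1.009865
  R3 <- R3 - (1.502235/3.709167) R2 = R3 - (0.405006) R2:  3.046034 phi_3 = -0.374681
Back-substitution:
  phi_hat_3 = -0.374681 / 3.046034 = -0.123006
  phi_hat_2 = (-1.568333 - (1.502235)(-0.123006)) / 3.709167 = -0.373008
  phi_hat_1 = (1.1489 - (1.1489)(-0.373008) - (-1.2413)(-0.123006)) / 4.0362 = 0.352996
So phi_hat = [0.3530, -0.3730, -0.1230].
Therefore phi_hat_1 = 0.3530.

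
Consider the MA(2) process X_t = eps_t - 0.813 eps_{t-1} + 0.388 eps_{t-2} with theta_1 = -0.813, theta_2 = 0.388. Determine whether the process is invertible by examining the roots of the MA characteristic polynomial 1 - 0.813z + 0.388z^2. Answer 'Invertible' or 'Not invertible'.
\text{Invertible}

The MA(q) characteristic polynomial is P(z) = 1 - 0.813z + 0.388z^2.
Invertibility requires all roots to lie outside the unit circle, i.e. |z| > 1 for every root.
Set 1 + (-0.813) z + (0.388) z^2 = 0, i.e. a z^2 + b z + c = 0 with a = 0.388, b = -0.813, c = 1.
Discriminant D = b^2 - 4ac = (-0.813)^2 - 4*(0.388)*1 = 0.660969 - (1.552) = -0.891031.
D < 0, so the roots are the complex-conjugate pair z = (-b +/- i sqrt(-D)) / (2a) = 1.0477 +/- 1.2164i.
For a conjugate pair |z|^2 = z * conj(z) = (product of roots) = c/a = 1/(0.388) = 2.57732, so |z| = sqrt(2.57732) = 1.6054 for both roots.
Moduli of all roots: 1.6054, 1.6054.
All moduli strictly greater than 1? Yes.
Verdict: Invertible.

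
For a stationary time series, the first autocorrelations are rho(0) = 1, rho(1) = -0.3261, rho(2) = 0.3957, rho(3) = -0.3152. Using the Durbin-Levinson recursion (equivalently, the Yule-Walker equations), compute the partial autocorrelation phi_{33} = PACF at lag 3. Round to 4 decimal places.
\phi_{33} = -0.1530

The PACF at lag k is phi_{kk}, the last component of the solution
to the Yule-Walker system G_k phi = r_k where
  (G_k)_{ij} = rho(|i - j|), (r_k)_i = rho(i), i,j = 1..k.
Equivalently, Durbin-Levinson gives phi_{kk} iteratively:
  phi_{11} = rho(1)
  phi_{kk} = [rho(k) - sum_{j=1..k-1} phi_{k-1,j} rho(k-j)]
            / [1 - sum_{j=1..k-1} phi_{k-1,j} rho(j)],
  phi_{k,j} = phi_{k-1,j} - phi_{kk} phi_{k-1,k-j},  j = 1..k-1.
Step k = 1:
  phi_11 = rho(1) = -0.3261.
Step k = 2:
  phi_22 = [rho(2) - phi_11 rho(1)] / [1 - phi_11 rho(1)] = [0.3957 - (-0.3261)(-0.3261)] / [1 - (-0.3261)(-0.3261)]
         = 0.28935879 / 0.89365879 = 0.323791.
  Update: phi_21 = phi_11 - phi_22 phi_11 = -0.3261 - (0.323791)(-0.3261) = -0.220512.
Step k = 3:
  phi_33 = [rho(3) - phi_21 rho(2) - phi_22 rho(1)] / [1 - phi_21 rho(1) - phi_22 rho(2)]
    numerator   = -0.3152 - (-0.220512)(0.3957) - (0.323791)(-0.3261) = -0.12235523
    denominator = 1 - (-0.220512)(-0.3261) - (0.323791)(0.3957) = 0.79996698
  phi_33 = -0.12235523 / 0.79996698 = -0.153.
Therefore phi_{33} = -0.1530.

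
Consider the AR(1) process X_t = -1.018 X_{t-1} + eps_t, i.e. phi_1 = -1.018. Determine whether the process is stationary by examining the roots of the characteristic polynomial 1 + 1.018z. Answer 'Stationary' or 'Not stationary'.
\text{Not stationary}

The AR(p) characteristic polynomial is P(z) = 1 + 1.018z.
Stationarity requires all roots to lie outside the unit circle, i.e. |z| > 1 for every root.
This is linear in z: 1 + (1.018) z = 0  =>  z = -1/(1.018) = -0.982318,  |z| = 0.982318.
Moduli of all roots: 0.9823.
All moduli strictly greater than 1? No.
Verdict: Not stationary.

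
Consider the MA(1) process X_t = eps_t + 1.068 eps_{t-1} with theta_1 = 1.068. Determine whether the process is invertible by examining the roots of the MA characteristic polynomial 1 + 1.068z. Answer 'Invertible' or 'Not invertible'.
\text{Not invertible}

The MA(q) characteristic polynomial is P(z) = 1 + 1.068z.
Invertibility requires all roots to lie outside the unit circle, i.e. |z| > 1 for every root.
This is linear in z: 1 + (1.068) z = 0  =>  z = -1/(1.068) = -0.93633,  |z| = 0.93633.
Moduli of all roots: 0.9363.
All moduli strictly greater than 1? No.
Verdict: Not invertible.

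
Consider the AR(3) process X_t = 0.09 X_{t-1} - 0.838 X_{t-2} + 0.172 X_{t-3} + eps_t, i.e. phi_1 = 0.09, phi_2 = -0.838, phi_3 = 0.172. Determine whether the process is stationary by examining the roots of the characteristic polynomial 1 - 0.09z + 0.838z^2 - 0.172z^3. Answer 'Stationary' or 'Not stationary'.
\text{Stationary}

The AR(p) characteristic polynomial is P(z) = 1 - 0.09z + 0.838z^2 - 0.172z^3.
Stationarity requires all roots to lie outside the unit circle, i.e. |z| > 1 for every root.
Degree 3: look for a simple real root z0 first, then factor out (1 - z/z0) and solve the remaining quadratic.
Testing z0 = 5: P(5) = 1 + (-0.09)(5) + (0.838)(5)^2 + (-0.172)(5)^3
  = 1 + (-0.45) + (20.95) + (-21.5) = 0.  So z_0 = 5 is a root, |z_0| = 5.
Divide out the factor (1 - 0.2 z) = (1 - z/z0) (since 1/z0 = 0.2):
  P(z) = (1 - 0.2 z)(1 + (0.11) z + (0.86) z^2)
  [check: z-coef 0.11 - (0.2) = -0.09; z^2-coef 0.86 - (0.2)(0.11) = 0.838; z^3-coef -(0.2)(0.86) = -0.172.]
Remaining roots from the quadratic factor 1 + (0.11) z + (0.86) z^2:
  Set 1 + (0.11) z + (0.86) z^2 = 0, i.e. a z^2 + b z + c = 0 with a = 0.86, b = 0.11, c = 1.
  Discriminant D = b^2 - 4ac = (0.11)^2 - 4*(0.86)*1 = 0.0121 - (3.44) = -3.4279.
  D < 0, so the roots are the complex-conjugate pair z = (-b +/- i sqrt(-D)) / (2a) = -0.064 +/- 1.0764i.
  For a conjugate pair |z|^2 = z * conj(z) = (product of roots) = c/a = 1/(0.86) = 1.162791, so |z| = sqrt(1.162791) = 1.0783 for both roots.
Moduli of all roots: 5.0000, 1.0783, 1.0783.
All moduli strictly greater than 1? Yes.
Verdict: Stationary.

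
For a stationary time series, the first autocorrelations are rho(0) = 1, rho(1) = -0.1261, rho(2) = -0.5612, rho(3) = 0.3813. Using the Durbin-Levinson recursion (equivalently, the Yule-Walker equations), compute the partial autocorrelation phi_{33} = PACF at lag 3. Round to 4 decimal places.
\phi_{33} = 0.3021

The PACF at lag k is phi_{kk}, the last component of the solution
to the Yule-Walker system G_k phi = r_k where
  (G_k)_{ij} = rho(|i - j|), (r_k)_i = rho(i), i,j = 1..k.
Equivalently, Durbin-Levinson gives phi_{kk} iteratively:
  phi_{11} = rho(1)
  phi_{kk} = [rho(k) - sum_{j=1..k-1} phi_{k-1,j} rho(k-j)]
            / [1 - sum_{j=1..k-1} phi_{k-1,j} rho(j)],
  phi_{k,j} = phi_{k-1,j} - phi_{kk} phi_{k-1,k-j},  j = 1..k-1.
Step k = 1:
  phi_11 = rho(1) = -0.1261.
Step k = 2:
  phi_22 = [rho(2) - phi_11 rho(1)] / [1 - phi_11 rho(1)] = [-0.5612 - (-0.1261)(-0.1261)] / [1 - (-0.1261)(-0.1261)]
         = -0.57710121 / 0.98409879 = -0.586426.
  Update: phi_21 = phi_11 - phi_22 phi_11 = -0.1261 - (-0.586426)(-0.1261) = -0.200048.
Step k = 3:
  phi_33 = [rho(3) - phi_21 rho(2) - phi_22 rho(1)] / [1 - phi_21 rho(1) - phi_22 rho(2)]
    numerator   = 0.3813 - (-0.200048)(-0.5612) - (-0.586426)(-0.1261) = 0.19508455
    denominator = 1 - (-0.200048)(-0.1261) - (-0.586426)(-0.5612) = 0.64567158
  phi_33 = 0.19508455 / 0.64567158 = 0.3021.
Therefore phi_{33} = 0.3021.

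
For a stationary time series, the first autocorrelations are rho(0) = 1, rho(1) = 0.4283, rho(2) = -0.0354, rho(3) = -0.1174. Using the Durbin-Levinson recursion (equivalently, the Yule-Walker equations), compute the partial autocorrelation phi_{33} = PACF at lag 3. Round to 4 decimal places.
\phi_{33} = 0.0219

The PACF at lag k is phi_{kk}, the last component of the solution
to the Yule-Walker system G_k phi = r_k where
  (G_k)_{ij} = rho(|i - j|), (r_k)_i = rho(i), i,j = 1..k.
Equivalently, Durbin-Levinson gives phi_{kk} iteratively:
  phi_{11} = rho(1)
  phi_{kk} = [rho(k) - sum_{j=1..k-1} phi_{k-1,j} rho(k-j)]
            / [1 - sum_{j=1..k-1} phi_{k-1,j} rho(j)],
  phi_{k,j} = phi_{k-1,j} - phi_{kk} phi_{k-1,k-j},  j = 1..k-1.
Step k = 1:
  phi_11 = rho(1) = 0.4283.
Step k = 2:
  phi_22 = [rho(2) - phi_11 rho(1)] / [1 - phi_11 rho(1)] = [-0.0354 - (0.4283)(0.4283)] / [1 - (0.4283)(0.4283)]
         = -0.21884089 / 0.81655911 = -0.268004.
  Update: phi_21 = phi_11 - phi_22 phi_11 = 0.4283 - (-0.268004)(0.4283) = 0.543086.
Step k = 3:
  phi_33 = [rho(3) - phi_21 rho(2) - phi_22 rho(1)] / [1 - phi_21 rho(1) - phi_22 rho(2)]
    numerator   = -0.1174 - (0.543086)(-0.0354) - (-0.268004)(0.4283) = 0.01661124
    denominator = 1 - (0.543086)(0.4283) - (-0.268004)(-0.0354) = 0.75790893
  phi_33 = 0.01661124 / 0.75790893 = 0.0219.
Therefore phi_{33} = 0.0219.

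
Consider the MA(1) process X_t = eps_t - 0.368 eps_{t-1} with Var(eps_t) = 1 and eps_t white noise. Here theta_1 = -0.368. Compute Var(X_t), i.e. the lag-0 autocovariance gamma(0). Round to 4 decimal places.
\gamma(0) = 1.1354

For an MA(q) process X_t = eps_t + sum_i theta_i eps_{t-i} with
Var(eps_t) = sigma^2, the variance is
  gamma(0) = sigma^2 * (1 + sum_i theta_i^2).
  sum_i theta_i^2 = (-0.368)^2 = 0.135424.
  gamma(0) = 1 * (1 + 0.135424) = 1 * 1.135424 = 1.135424, which rounds to 1.1354.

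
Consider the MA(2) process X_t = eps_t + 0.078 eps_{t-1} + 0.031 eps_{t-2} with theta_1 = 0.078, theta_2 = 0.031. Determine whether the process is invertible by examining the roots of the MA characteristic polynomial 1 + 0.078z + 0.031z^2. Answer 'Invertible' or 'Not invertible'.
\text{Invertible}

The MA(q) characteristic polynomial is P(z) = 1 + 0.078z + 0.031z^2.
Invertibility requires all roots to lie outside the unit circle, i.e. |z| > 1 for every root.
Set 1 + (0.078) z + (0.031) z^2 = 0, i.e. a z^2 + b z + c = 0 with a = 0.031, b = 0.078, c = 1.
Discriminant D = b^2 - 4ac = (0.078)^2 - 4*(0.031)*1 = 0.006084 - (0.124) = -0.117916.
D < 0, so the roots are the complex-conjugate pair z = (-b +/- i sqrt(-D)) / (2a) = -1.2581 +/- 5.5385i.
For a conjugate pair |z|^2 = z * conj(z) = (product of roots) = c/a = 1/(0.031) = 32.258065, so |z| = sqrt(32.258065) = 5.6796 for both roots.
Moduli of all roots: 5.6796, 5.6796.
All moduli strictly greater than 1? Yes.
Verdict: Invertible.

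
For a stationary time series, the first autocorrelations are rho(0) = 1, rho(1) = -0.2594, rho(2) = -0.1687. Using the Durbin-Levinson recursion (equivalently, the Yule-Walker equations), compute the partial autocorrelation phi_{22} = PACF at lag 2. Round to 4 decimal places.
\phi_{22} = -0.2530

The PACF at lag k is phi_{kk}, the last component of the solution
to the Yule-Walker system G_k phi = r_k where
  (G_k)_{ij} = rho(|i - j|), (r_k)_i = rho(i), i,j = 1..k.
Equivalently, Durbin-Levinson gives phi_{kk} iteratively:
  phi_{11} = rho(1)
  phi_{kk} = [rho(k) - sum_{j=1..k-1} phi_{k-1,j} rho(k-j)]
            / [1 - sum_{j=1..k-1} phi_{k-1,j} rho(j)],
  phi_{k,j} = phi_{k-1,j} - phi_{kk} phi_{k-1,k-j},  j = 1..k-1.
Step k = 1:
  phi_11 = rho(1) = -0.2594.
Step k = 2:
  phi_22 = [rho(2) - phi_11 rho(1)] / [1 - phi_11 rho(1)] = [-0.1687 - (-0.2594)(-0.2594)] / [1 - (-0.2594)(-0.2594)]
         = -0.23598836 / 0.93271164 = -0.253.
Therefore phi_{22} = -0.2530.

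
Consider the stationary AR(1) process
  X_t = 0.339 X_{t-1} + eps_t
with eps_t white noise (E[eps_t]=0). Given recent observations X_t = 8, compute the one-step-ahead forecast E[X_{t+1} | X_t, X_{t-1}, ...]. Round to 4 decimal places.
E[X_{t+1} \mid \mathcal F_t] = 2.7120

For an AR(p) model X_t = c + sum_i phi_i X_{t-i} + eps_t, the
one-step-ahead conditional mean is
  E[X_{t+1} | X_t, ...] = c + sum_i phi_i X_{t+1-i}.
Substitute known values:
  E[X_{t+1} | ...] = (0.339) * (8)
                   = 2.7120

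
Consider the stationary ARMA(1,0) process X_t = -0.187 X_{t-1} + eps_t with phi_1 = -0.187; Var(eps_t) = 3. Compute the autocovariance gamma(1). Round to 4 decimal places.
\gamma(1) = -0.5813

Multiply the model equation by X_{t-k} and take expectations. With theta_0 = psi_0 = 1 and psi_j the MA(infinity) weights, this gives
  gamma(k) - sum_i phi_i gamma(k-i) = c_k,
  c_k = sigma^2 * sum_{j=k..q} theta_j psi_{j-k}   (c_k = 0 for k > q),
using gamma(-m) = gamma(m).
Pure AR (q = 0): c_0 = sigma^2 = 3, c_k = 0 for k >= 1.
Equations for k = 0 and k = 1 (AR order 1):
  gamma(0) = phi_1 gamma(1) + c_0
  gamma(1) = phi_1 gamma(0) + c_1
Substituting the second into the first: gamma(0) (1 - phi_1^2) = c_0 + phi_1 c_1, so
  gamma(0) = c_0 / (1 - phi_1^2) = 3 / (1 - (-0.187)^2) = 3 / 0.965031 = 3.108708.
  gamma(1) = phi_1 gamma(0) = (-0.187)(3.108708) = -0.581328.
Therefore gamma(1) = -0.5813 (to 4 decimal places).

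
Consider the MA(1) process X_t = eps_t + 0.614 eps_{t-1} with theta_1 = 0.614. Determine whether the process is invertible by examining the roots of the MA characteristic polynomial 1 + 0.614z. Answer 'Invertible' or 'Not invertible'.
\text{Invertible}

The MA(q) characteristic polynomial is P(z) = 1 + 0.614z.
Invertibility requires all roots to lie outside the unit circle, i.e. |z| > 1 for every root.
This is linear in z: 1 + (0.614) z = 0  =>  z = -1/(0.614) = -1.628664,  |z| = 1.628664.
Moduli of all roots: 1.6287.
All moduli strictly greater than 1? Yes.
Verdict: Invertible.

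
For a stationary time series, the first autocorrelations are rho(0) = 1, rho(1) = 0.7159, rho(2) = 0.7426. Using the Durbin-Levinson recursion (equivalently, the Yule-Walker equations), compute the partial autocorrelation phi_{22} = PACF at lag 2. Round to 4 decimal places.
\phi_{22} = 0.4720

The PACF at lag k is phi_{kk}, the last component of the solution
to the Yule-Walker system G_k phi = r_k where
  (G_k)_{ij} = rho(|i - j|), (r_k)_i = rho(i), i,j = 1..k.
Equivalently, Durbin-Levinson gives phi_{kk} iteratively:
  phi_{11} = rho(1)
  phi_{kk} = [rho(k) - sum_{j=1..k-1} phi_{k-1,j} rho(k-j)]
            / [1 - sum_{j=1..k-1} phi_{k-1,j} rho(j)],
  phi_{k,j} = phi_{k-1,j} - phi_{kk} phi_{k-1,k-j},  j = 1..k-1.
Step k = 1:
  phi_11 = rho(1) = 0.7159.
Step k = 2:
  phi_22 = [rho(2) - phi_11 rho(1)] / [1 - phi_11 rho(1)] = [0.7426 - (0.7159)(0.7159)] / [1 - (0.7159)(0.7159)]
         = 0.23008719 / 0.48748719 = 0.472.
Therefore phi_{22} = 0.4720.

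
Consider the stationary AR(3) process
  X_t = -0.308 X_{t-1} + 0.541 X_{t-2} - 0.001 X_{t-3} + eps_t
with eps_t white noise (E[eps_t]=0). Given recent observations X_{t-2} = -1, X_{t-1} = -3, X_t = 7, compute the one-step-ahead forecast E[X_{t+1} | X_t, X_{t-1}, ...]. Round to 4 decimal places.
E[X_{t+1} \mid \mathcal F_t] = -3.7780

For an AR(p) model X_t = c + sum_i phi_i X_{t-i} + eps_t, the
one-step-ahead conditional mean is
  E[X_{t+1} | X_t, ...] = c + sum_i phi_i X_{t+1-i}.
Substitute known values:
  E[X_{t+1} | ...] = (-0.308) * (7) + (0.541) * (-3) + (-0.001) * (-1)
                   = -3.7780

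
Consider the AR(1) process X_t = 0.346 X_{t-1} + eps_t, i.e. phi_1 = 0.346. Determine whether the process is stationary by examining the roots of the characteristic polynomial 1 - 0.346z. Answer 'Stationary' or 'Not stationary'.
\text{Stationary}

The AR(p) characteristic polynomial is P(z) = 1 - 0.346z.
Stationarity requires all roots to lie outside the unit circle, i.e. |z| > 1 for every root.
This is linear in z: 1 + (-0.346) z = 0  =>  z = -1/(-0.346) = 2.890173,  |z| = 2.890173.
Moduli of all roots: 2.8902.
All moduli strictly greater than 1? Yes.
Verdict: Stationary.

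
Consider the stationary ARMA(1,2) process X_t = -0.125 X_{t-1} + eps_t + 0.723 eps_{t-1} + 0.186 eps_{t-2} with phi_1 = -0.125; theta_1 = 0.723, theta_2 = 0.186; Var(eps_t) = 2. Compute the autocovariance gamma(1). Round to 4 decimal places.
\gamma(1) = 1.3259

Multiply the model equation by X_{t-k} and take expectations. With theta_0 = psi_0 = 1 and psi_j the MA(infinity) weights, this gives
  gamma(k) - sum_i phi_i gamma(k-i) = c_k,
  c_k = sigma^2 * sum_{j=k..q} theta_j psi_{j-k}   (c_k = 0 for k > q),
using gamma(-m) = gamma(m).
psi-weights needed (psi_j = theta_j + sum_i phi_i psi_{j-i}):
  psi_1 = theta_1 + phi_1 = 0.723 + (-0.125) = 0.598
  psi_2 = theta_2 + phi_1 psi_1 = 0.186 + (-0.125)(0.598) = 0.11125
Right-hand sides:
  c_0 = sigma^2 (1 + theta_1 psi_1 + theta_2 psi_2) = 2 * (1 + (0.723)(0.598) + (0.186)(0.11125)) = 2 * 1.453046 = 2.906093
  c_1 = sigma^2 (theta_1 + theta_2 psi_1) = 2 * (0.723 + (0.186)(0.598)) = 1.668456
  c_2 = sigma^2 theta_2 = 2 * (0.186) = 0.372
Equations for k = 0 and k = 1 (AR order 1):
  gamma(0) = phi_1 gamma(1) + c_0
  gamma(1) = phi_1 gamma(0) + c_1
Substituting the second into the first: gamma(0) (1 - phi_1^2) = c_0 + phi_1 c_1, so
  gamma(0) = (c_0 + phi_1 c_1) / (1 - phi_1^2) = (2.906093 + (-0.125)(1.668456)) / (1 - (-0.125)^2) = 2.697536 / 0.984375 = 2.740354.
  gamma(1) = phi_1 gamma(0) + c_1 = (-0.125)(2.740354) + (1.668456) = 1.325912.
Therefore gamma(1) = 1.3259 (to 4 decimal places).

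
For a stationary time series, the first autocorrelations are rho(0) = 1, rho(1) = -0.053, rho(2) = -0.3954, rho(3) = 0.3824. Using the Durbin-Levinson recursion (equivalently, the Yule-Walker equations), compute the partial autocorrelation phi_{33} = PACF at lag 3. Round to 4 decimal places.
\phi_{33} = 0.3960

The PACF at lag k is phi_{kk}, the last component of the solution
to the Yule-Walker system G_k phi = r_k where
  (G_k)_{ij} = rho(|i - j|), (r_k)_i = rho(i), i,j = 1..k.
Equivalently, Durbin-Levinson gives phi_{kk} iteratively:
  phi_{11} = rho(1)
  phi_{kk} = [rho(k) - sum_{j=1..k-1} phi_{k-1,j} rho(k-j)]
            / [1 - sum_{j=1..k-1} phi_{k-1,j} rho(j)],
  phi_{k,j} = phi_{k-1,j} - phi_{kk} phi_{k-1,k-j},  j = 1..k-1.
Step k = 1:
  phi_11 = rho(1) = -0.053.
Step k = 2:
  phi_22 = [rho(2) - phi_11 rho(1)] / [1 - phi_11 rho(1)] = [-0.3954 - (-0.053)(-0.053)] / [1 - (-0.053)(-0.053)]
         = -0.398209 / 0.997191 = -0.399331.
  Update: phi_21 = phi_11 - phi_22 phi_11 = -0.053 - (-0.399331)(-0.053) = -0.074165.
Step k = 3:
  phi_33 = [rho(3) - phi_21 rho(2) - phi_22 rho(1)] / [1 - phi_21 rho(1) - phi_22 rho(2)]
    numerator   = 0.3824 - (-0.074165)(-0.3954) - (-0.399331)(-0.053) = 0.33191082
    denominator = 1 - (-0.074165)(-0.053) - (-0.399331)(-0.3954) = 0.83817391
  phi_33 = 0.33191082 / 0.83817391 = 0.396.
Therefore phi_{33} = 0.3960.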